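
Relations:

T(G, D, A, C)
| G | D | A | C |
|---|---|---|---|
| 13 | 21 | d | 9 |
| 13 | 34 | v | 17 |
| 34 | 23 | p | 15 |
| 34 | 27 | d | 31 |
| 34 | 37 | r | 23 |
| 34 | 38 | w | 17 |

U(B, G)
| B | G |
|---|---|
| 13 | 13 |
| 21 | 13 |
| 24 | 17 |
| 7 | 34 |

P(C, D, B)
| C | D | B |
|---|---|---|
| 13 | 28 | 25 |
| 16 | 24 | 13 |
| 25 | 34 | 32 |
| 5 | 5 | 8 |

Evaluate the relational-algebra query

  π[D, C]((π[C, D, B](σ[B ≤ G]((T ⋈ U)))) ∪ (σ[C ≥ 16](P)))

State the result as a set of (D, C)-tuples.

{(21, 9), (23, 15), (24, 16), (27, 31), (34, 17), (34, 25), (37, 23), (38, 17)}

T ⋈ U (natural join on G): {(13, 21, d, 9, 13), (13, 21, d, 9, 21), (13, 34, v, 17, 13), (13, 34, v, 17, 21), (34, 23, p, 15, 7), (34, 27, d, 31, 7), (34, 37, r, 23, 7), (34, 38, w, 17, 7)}
σ[B ≤ G]: keep tuples satisfying B ≤ G → {(13, 21, d, 9, 13), (13, 34, v, 17, 13), (34, 23, p, 15, 7), (34, 27, d, 31, 7), (34, 37, r, 23, 7), (34, 38, w, 17, 7)}
Projecting to C, D, B: {(15, 23, 7), (17, 34, 13), (17, 38, 7), (23, 37, 7), (31, 27, 7), (9, 21, 13)}
σ[C ≥ 16]: keep tuples satisfying C ≥ 16 → {(16, 24, 13), (25, 34, 32)}
Union: {(15, 23, 7), (17, 34, 13), (17, 38, 7), (23, 37, 7), (31, 27, 7), (9, 21, 13)} with {(16, 24, 13), (25, 34, 32)} → {(15, 23, 7), (16, 24, 13), (17, 34, 13), (17, 38, 7), (23, 37, 7), (25, 34, 32), (31, 27, 7), (9, 21, 13)}
Projecting to D, C: {(21, 9), (23, 15), (24, 16), (27, 31), (34, 17), (34, 25), (37, 23), (38, 17)}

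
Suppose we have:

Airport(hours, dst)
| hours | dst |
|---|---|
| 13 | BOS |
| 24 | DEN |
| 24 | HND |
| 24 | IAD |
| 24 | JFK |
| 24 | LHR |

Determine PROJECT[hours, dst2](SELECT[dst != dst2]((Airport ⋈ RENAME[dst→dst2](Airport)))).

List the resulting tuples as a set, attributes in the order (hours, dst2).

{(24, DEN), (24, HND), (24, IAD), (24, JFK), (24, LHR)}

ρ[dst→dst2]: schema becomes (hours, dst2); tuples unchanged.
Airport ⋈ RENAME[dst→dst2](Airport) (natural join on hours): {(13, BOS, BOS), (24, DEN, DEN), (24, DEN, HND), (24, DEN, IAD), (24, DEN, JFK), (24, DEN, LHR), (24, HND, DEN), (24, HND, HND), (24, HND, IAD), (24, HND, JFK), (24, HND, LHR), (24, IAD, DEN), (24, IAD, HND), (24, IAD, IAD), (24, IAD, JFK), (24, IAD, LHR), (24, JFK, DEN), (24, JFK, HND), (24, JFK, IAD), (24, JFK, JFK), (24, JFK, LHR), (24, LHR, DEN), (24, LHR, HND), (24, LHR, IAD), (24, LHR, JFK), (24, LHR, LHR)}
Selection dst != dst2: {(24, DEN, HND), (24, DEN, IAD), (24, DEN, JFK), (24, DEN, LHR), (24, HND, DEN), (24, HND, IAD), (24, HND, JFK), (24, HND, LHR), (24, IAD, DEN), (24, IAD, HND), (24, IAD, JFK), (24, IAD, LHR), (24, JFK, DEN), (24, JFK, HND), (24, JFK, IAD), (24, JFK, LHR), (24, LHR, DEN), (24, LHR, HND), (24, LHR, IAD), (24, LHR, JFK)}
π_{hours, dst2} gives {(24, DEN), (24, HND), (24, IAD), (24, JFK), (24, LHR)} (15 duplicate(s) eliminated).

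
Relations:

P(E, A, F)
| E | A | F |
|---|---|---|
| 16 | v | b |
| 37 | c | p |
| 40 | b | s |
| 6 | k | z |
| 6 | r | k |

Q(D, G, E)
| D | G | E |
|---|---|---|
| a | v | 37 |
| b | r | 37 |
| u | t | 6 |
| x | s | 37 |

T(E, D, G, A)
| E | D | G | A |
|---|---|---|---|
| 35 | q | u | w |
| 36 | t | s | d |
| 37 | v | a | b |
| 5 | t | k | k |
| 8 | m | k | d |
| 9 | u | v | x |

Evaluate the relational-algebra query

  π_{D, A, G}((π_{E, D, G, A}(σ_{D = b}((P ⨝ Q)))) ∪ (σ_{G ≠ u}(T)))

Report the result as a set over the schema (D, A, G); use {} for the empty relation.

{(b, c, r), (m, d, k), (t, d, s), (t, k, k), (u, x, v), (v, b, a)}

Natural join on E: {(37, c, p, a, v), (37, c, p, b, r), (37, c, p, x, s), (6, k, z, u, t), (6, r, k, u, t)}
Apply σ_{D = b}; surviving tuples: {(37, c, p, b, r)}
π_{E, D, G, A} gives {(37, b, r, c)}.
Apply σ_{G ≠ u}; surviving tuples: {(36, t, s, d), (37, v, a, b), (5, t, k, k), (8, m, k, d), (9, u, v, x)}
Set union of the two operands is {(36, t, s, d), (37, b, r, c), (37, v, a, b), (5, t, k, k), (8, m, k, d), (9, u, v, x)}.
π_{D, A, G} gives {(b, c, r), (m, d, k), (t, d, s), (t, k, k), (u, x, v), (v, b, a)}.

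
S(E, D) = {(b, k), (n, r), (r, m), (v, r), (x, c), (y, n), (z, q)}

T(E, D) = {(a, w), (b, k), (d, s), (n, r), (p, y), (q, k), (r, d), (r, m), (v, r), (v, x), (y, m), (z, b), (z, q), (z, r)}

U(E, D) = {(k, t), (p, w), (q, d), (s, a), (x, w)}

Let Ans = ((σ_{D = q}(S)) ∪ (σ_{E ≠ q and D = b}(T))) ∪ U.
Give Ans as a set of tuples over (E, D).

{(k, t), (p, w), (q, d), (s, a), (x, w), (z, b), (z, q)}

σ[D = q]: keep tuples satisfying D = q → {(z, q)}
σ[E ≠ q and D = b]: keep tuples satisfying E ≠ q and D = b → {(z, b)}
Set union of the two operands is {(z, b), (z, q)}.
Set union of the two operands is {(k, t), (p, w), (q, d), (s, a), (x, w), (z, b), (z, q)}.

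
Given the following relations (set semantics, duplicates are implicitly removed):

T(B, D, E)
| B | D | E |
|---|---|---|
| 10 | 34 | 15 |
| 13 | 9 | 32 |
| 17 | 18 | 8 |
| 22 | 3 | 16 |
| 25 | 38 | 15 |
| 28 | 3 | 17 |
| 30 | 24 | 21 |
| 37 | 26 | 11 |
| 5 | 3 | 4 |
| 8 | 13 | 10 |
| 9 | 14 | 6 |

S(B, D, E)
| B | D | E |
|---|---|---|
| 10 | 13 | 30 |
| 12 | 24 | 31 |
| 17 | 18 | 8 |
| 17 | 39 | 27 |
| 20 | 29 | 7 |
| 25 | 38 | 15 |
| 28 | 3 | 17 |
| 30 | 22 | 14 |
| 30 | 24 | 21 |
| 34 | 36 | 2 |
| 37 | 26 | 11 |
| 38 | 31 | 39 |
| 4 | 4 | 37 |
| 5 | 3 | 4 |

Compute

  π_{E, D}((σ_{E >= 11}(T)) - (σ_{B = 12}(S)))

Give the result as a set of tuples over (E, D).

Selection E >= 11: {(10, 34, 15), (13, 9, 32), (22, 3, 16), (25, 38, 15), (28, 3, 17), (30, 24, 21), (37, 26, 11)}
Selection B = 12: {(12, 24, 31)}
Set difference of the two operands is {(10, 34, 15), (13, 9, 32), (22, 3, 16), (25, 38, 15), (28, 3, 17), (30, 24, 21), (37, 26, 11)}.
π[E, D]: project onto (E, D) → {(11, 26), (15, 34), (15, 38), (16, 3), (17, 3), (21, 24), (32, 9)}

{(11, 26), (15, 34), (15, 38), (16, 3), (17, 3), (21, 24), (32, 9)}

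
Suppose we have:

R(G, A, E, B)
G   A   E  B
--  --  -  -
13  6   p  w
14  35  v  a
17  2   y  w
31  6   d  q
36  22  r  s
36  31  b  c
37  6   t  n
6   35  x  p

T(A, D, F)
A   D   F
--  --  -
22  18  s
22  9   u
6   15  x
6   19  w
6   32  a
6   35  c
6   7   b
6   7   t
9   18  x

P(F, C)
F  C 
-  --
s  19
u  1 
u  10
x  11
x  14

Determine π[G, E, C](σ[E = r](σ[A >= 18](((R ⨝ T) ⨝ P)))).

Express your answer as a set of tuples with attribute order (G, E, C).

{(36, r, 1), (36, r, 10), (36, r, 19)}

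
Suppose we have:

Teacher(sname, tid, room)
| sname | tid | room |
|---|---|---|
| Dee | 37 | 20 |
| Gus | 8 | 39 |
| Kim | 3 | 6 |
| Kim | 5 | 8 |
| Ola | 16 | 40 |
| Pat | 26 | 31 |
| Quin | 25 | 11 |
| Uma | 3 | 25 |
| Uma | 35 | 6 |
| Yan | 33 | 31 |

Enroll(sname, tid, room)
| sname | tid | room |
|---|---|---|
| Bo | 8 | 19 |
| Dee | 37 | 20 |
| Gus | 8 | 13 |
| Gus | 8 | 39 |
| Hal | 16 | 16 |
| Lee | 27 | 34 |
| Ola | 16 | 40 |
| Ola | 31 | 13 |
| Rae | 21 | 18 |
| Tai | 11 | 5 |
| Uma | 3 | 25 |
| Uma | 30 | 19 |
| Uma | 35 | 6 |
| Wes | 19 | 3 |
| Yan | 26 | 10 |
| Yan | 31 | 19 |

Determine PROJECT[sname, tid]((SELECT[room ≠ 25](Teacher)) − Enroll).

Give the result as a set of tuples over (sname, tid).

{(Kim, 3), (Kim, 5), (Pat, 26), (Quin, 25), (Yan, 33)}

σ[room ≠ 25]: keep tuples satisfying room ≠ 25 → {(Dee, 37, 20), (Gus, 8, 39), (Kim, 3, 6), (Kim, 5, 8), (Ola, 16, 40), (Pat, 26, 31), (Quin, 25, 11), (Uma, 35, 6), (Yan, 33, 31)}
Taking the difference: {(Kim, 3, 6), (Kim, 5, 8), (Pat, 26, 31), (Quin, 25, 11), (Yan, 33, 31)}
Projecting to sname, tid: {(Kim, 3), (Kim, 5), (Pat, 26), (Quin, 25), (Yan, 33)}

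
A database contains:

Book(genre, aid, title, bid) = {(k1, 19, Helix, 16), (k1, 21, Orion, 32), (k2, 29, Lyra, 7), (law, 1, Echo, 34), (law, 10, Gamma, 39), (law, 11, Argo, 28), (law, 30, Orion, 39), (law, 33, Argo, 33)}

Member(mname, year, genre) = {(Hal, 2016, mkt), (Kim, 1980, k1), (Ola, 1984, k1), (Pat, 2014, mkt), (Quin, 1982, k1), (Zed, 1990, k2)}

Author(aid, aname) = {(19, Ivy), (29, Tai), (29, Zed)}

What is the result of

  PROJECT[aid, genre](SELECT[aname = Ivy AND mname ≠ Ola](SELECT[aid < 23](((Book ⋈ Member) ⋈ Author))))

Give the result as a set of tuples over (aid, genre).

{(19, k1)}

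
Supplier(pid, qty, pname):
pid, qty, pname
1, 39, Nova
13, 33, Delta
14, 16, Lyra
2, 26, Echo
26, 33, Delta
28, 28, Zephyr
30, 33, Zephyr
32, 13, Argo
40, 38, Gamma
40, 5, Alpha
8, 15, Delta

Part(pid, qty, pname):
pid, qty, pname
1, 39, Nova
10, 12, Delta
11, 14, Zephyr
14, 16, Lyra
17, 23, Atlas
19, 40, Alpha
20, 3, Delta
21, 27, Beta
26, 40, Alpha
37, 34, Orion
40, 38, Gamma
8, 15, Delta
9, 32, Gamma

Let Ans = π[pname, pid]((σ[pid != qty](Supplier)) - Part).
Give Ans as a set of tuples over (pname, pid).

{(Alpha, 40), (Argo, 32), (Delta, 13), (Delta, 26), (Echo, 2), (Zephyr, 30)}

Filtering on pid != qty leaves {(1, 39, Nova), (13, 33, Delta), (14, 16, Lyra), (2, 26, Echo), (26, 33, Delta), (30, 33, Zephyr), (32, 13, Argo), (40, 38, Gamma), (40, 5, Alpha), (8, 15, Delta)}.
Taking the difference: {(13, 33, Delta), (2, 26, Echo), (26, 33, Delta), (30, 33, Zephyr), (32, 13, Argo), (40, 5, Alpha)}
Projecting to pname, pid: {(Alpha, 40), (Argo, 32), (Delta, 13), (Delta, 26), (Echo, 2), (Zephyr, 30)}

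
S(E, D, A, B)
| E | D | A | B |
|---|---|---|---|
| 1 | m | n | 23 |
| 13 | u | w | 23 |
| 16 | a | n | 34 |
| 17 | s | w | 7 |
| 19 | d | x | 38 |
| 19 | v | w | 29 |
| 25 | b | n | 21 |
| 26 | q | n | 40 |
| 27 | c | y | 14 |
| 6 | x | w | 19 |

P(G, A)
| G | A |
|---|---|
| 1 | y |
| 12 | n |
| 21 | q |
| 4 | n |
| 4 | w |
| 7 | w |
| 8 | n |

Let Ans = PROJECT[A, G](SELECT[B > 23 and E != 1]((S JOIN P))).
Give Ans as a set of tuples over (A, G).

{(n, 12), (n, 4), (n, 8), (w, 4), (w, 7)}

Natural join on A: {(1, m, n, 23, 12), (1, m, n, 23, 4), (1, m, n, 23, 8), (13, u, w, 23, 4), (13, u, w, 23, 7), (16, a, n, 34, 12), (16, a, n, 34, 4), (16, a, n, 34, 8), (17, s, w, 7, 4), (17, s, w, 7, 7), (19, v, w, 29, 4), (19, v, w, 29, 7), (25, b, n, 21, 12), (25, b, n, 21, 4), (25, b, n, 21, 8), (26, q, n, 40, 12), (26, q, n, 40, 4), (26, q, n, 40, 8), (27, c, y, 14, 1), (6, x, w, 19, 4), (6, x, w, 19, 7)}
Selection B > 23 and E != 1: {(16, a, n, 34, 12), (16, a, n, 34, 4), (16, a, n, 34, 8), (19, v, w, 29, 4), (19, v, w, 29, 7), (26, q, n, 40, 12), (26, q, n, 40, 4), (26, q, n, 40, 8)}
π_{A, G} gives {(n, 12), (n, 4), (n, 8), (w, 4), (w, 7)} (3 duplicate(s) eliminated).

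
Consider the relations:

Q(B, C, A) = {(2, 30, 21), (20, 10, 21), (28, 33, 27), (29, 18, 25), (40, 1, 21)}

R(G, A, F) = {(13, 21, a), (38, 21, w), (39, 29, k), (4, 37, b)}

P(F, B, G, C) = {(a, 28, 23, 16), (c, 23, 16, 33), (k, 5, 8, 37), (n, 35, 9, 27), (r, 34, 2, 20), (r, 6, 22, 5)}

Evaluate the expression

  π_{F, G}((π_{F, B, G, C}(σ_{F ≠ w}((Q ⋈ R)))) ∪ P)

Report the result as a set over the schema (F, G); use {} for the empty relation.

{(a, 13), (a, 23), (c, 16), (k, 8), (n, 9), (r, 2), (r, 22)}

Joining Q and R on A yields {(2, 30, 21, 13, a), (2, 30, 21, 38, w), (20, 10, 21, 13, a), (20, 10, 21, 38, w), (40, 1, 21, 13, a), (40, 1, 21, 38, w)}.
Apply σ_{F ≠ w}; surviving tuples: {(2, 30, 21, 13, a), (20, 10, 21, 13, a), (40, 1, 21, 13, a)}
π[F, B, G, C]: project onto (F, B, G, C) → {(a, 2, 13, 30), (a, 20, 13, 10), (a, 40, 13, 1)}
Set union of the two operands is {(a, 2, 13, 30), (a, 20, 13, 10), (a, 28, 23, 16), (a, 40, 13, 1), (c, 23, 16, 33), (k, 5, 8, 37), (n, 35, 9, 27), (r, 34, 2, 20), (r, 6, 22, 5)}.
π[F, G]: project onto (F, G) (2 duplicate(s) eliminated) → {(a, 13), (a, 23), (c, 16), (k, 8), (n, 9), (r, 2), (r, 22)}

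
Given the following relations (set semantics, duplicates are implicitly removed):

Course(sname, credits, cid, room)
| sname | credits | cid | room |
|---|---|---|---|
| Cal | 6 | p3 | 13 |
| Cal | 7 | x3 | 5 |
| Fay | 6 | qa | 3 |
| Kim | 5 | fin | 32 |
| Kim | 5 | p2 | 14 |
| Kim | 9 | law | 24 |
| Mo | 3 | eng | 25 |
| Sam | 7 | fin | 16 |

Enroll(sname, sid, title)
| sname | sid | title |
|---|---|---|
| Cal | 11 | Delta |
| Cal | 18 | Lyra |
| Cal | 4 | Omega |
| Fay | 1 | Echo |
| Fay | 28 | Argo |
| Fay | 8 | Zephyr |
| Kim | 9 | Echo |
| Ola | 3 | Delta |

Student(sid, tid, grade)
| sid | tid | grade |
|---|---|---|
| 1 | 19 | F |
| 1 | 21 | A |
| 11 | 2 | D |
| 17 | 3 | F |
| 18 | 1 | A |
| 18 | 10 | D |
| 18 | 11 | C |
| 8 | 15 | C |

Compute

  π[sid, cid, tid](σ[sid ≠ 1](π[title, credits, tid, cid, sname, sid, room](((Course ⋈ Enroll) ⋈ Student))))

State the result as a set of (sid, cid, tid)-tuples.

Course ⋈ Enroll (natural join on sname): {(Cal, 6, p3, 13, 11, Delta), (Cal, 6, p3, 13, 18, Lyra), (Cal, 6, p3, 13, 4, Omega), (Cal, 7, x3, 5, 11, Delta), (Cal, 7, x3, 5, 18, Lyra), (Cal, 7, x3, 5, 4, Omega), (Fay, 6, qa, 3, 1, Echo), (Fay, 6, qa, 3, 28, Argo), (Fay, 6, qa, 3, 8, Zephyr), (Kim, 5, fin, 32, 9, Echo), (Kim, 5, p2, 14, 9, Echo), (Kim, 9, law, 24, 9, Echo)}
(Course ⋈ Enroll) ⋈ Student (natural join on sid): {(Cal, 6, p3, 13, 11, Delta, 2, D), (Cal, 6, p3, 13, 18, Lyra, 1, A), (Cal, 6, p3, 13, 18, Lyra, 10, D), (Cal, 6, p3, 13, 18, Lyra, 11, C), (Cal, 7, x3, 5, 11, Delta, 2, D), (Cal, 7, x3, 5, 18, Lyra, 1, A), (Cal, 7, x3, 5, 18, Lyra, 10, D), (Cal, 7, x3, 5, 18, Lyra, 11, C), (Fay, 6, qa, 3, 1, Echo, 19, F), (Fay, 6, qa, 3, 1, Echo, 21, A), (Fay, 6, qa, 3, 8, Zephyr, 15, C)}
π_{title, credits, tid, cid, sname, sid, room} gives {(Delta, 6, 2, p3, Cal, 11, 13), (Delta, 7, 2, x3, Cal, 11, 5), (Echo, 6, 19, qa, Fay, 1, 3), (Echo, 6, 21, qa, Fay, 1, 3), (Lyra, 6, 1, p3, Cal, 18, 13), (Lyra, 6, 10, p3, Cal, 18, 13), (Lyra, 6, 11, p3, Cal, 18, 13), (Lyra, 7, 1, x3, Cal, 18, 5), (Lyra, 7, 10, x3, Cal, 18, 5), (Lyra, 7, 11, x3, Cal, 18, 5), (Zephyr, 6, 15, qa, Fay, 8, 3)}.
Selection sid ≠ 1: {(Delta, 6, 2, p3, Cal, 11, 13), (Delta, 7, 2, x3, Cal, 11, 5), (Lyra, 6, 1, p3, Cal, 18, 13), (Lyra, 6, 10, p3, Cal, 18, 13), (Lyra, 6, 11, p3, Cal, 18, 13), (Lyra, 7, 1, x3, Cal, 18, 5), (Lyra, 7, 10, x3, Cal, 18, 5), (Lyra, 7, 11, x3, Cal, 18, 5), (Zephyr, 6, 15, qa, Fay, 8, 3)}
π_{sid, cid, tid} gives {(11, p3, 2), (11, x3, 2), (18, p3, 1), (18, p3, 10), (18, p3, 11), (18, x3, 1), (18, x3, 10), (18, x3, 11), (8, qa, 15)}.

{(11, p3, 2), (11, x3, 2), (18, p3, 1), (18, p3, 10), (18, p3, 11), (18, x3, 1), (18, x3, 10), (18, x3, 11), (8, qa, 15)}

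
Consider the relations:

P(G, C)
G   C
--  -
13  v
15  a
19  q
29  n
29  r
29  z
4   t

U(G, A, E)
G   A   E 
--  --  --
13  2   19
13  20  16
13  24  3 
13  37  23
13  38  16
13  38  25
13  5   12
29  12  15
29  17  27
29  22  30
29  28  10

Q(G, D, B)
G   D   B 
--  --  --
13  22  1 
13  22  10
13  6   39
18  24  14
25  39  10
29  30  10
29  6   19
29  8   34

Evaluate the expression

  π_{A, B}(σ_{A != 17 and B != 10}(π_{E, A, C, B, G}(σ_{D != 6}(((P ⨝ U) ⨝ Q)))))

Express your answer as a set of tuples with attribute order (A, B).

Natural join on G: {(13, v, 2, 19), (13, v, 20, 16), (13, v, 24, 3), (13, v, 37, 23), (13, v, 38, 16), (13, v, 38, 25), (13, v, 5, 12), (29, n, 12, 15), (29, n, 17, 27), (29, n, 22, 30), (29, n, 28, 10), (29, r, 12, 15), (29, r, 17, 27), (29, r, 22, 30), (29, r, 28, 10), (29, z, 12, 15), (29, z, 17, 27), (29, z, 22, 30), (29, z, 28, 10)}
Natural join on G: {(13, v, 2, 19, 22, 1), (13, v, 2, 19, 22, 10), (13, v, 2, 19, 6, 39), (13, v, 20, 16, 22, 1), (13, v, 20, 16, 22, 10), (13, v, 20, 16, 6, 39), (13, v, 24, 3, 22, 1), (13, v, 24, 3, 22, 10), (13, v, 24, 3, 6, 39), (13, v, 37, 23, 22, 1), (13, v, 37, 23, 22, 10), (13, v, 37, 23, 6, 39), (13, v, 38, 16, 22, 1), (13, v, 38, 16, 22, 10), (13, v, 38, 16, 6, 39), (13, v, 38, 25, 22, 1), (13, v, 38, 25, 22, 10), (13, v, 38, 25, 6, 39), (13, v, 5, 12, 22, 1), (13, v, 5, 12, 22, 10), (13, v, 5, 12, 6, 39), (29, n, 12, 15, 30, 10), (29, n, 12, 15, 6, 19), (29, n, 12, 15, 8, 34), (29, n, 17, 27, 30, 10), (29, n, 17, 27, 6, 19), (29, n, 17, 27, 8, 34), (29, n, 22, 30, 30, 10), (29, n, 22, 30, 6, 19), (29, n, 22, 30, 8, 34), (29, n, 28, 10, 30, 10), (29, n, 28, 10, 6, 19), (29, n, 28, 10, 8, 34), (29, r, 12, 15, 30, 10), (29, r, 12, 15, 6, 19), (29, r, 12, 15, 8, 34), (29, r, 17, 27, 30, 10), (29, r, 17, 27, 6, 19), (29, r, 17, 27, 8, 34), (29, r, 22, 30, 30, 10), (29, r, 22, 30, 6, 19), (29, r, 22, 30, 8, 34), (29, r, 28, 10, 30, 10), (29, r, 28, 10, 6, 19), (29, r, 28, 10, 8, 34), (29, z, 12, 15, 30, 10), (29, z, 12, 15, 6, 19), (29, z, 12, 15, 8, 34), (29, z, 17, 27, 30, 10), (29, z, 17, 27, 6, 19), (29, z, 17, 27, 8, 34), (29, z, 22, 30, 30, 10), (29, z, 22, 30, 6, 19), (29, z, 22, 30, 8, 34), (29, z, 28, 10, 30, 10), (29, z, 28, 10, 6, 19), (29, z, 28, 10, 8, 34)}
Apply σ_{D != 6}; surviving tuples: {(13, v, 2, 19, 22, 1), (13, v, 2, 19, 22, 10), (13, v, 20, 16, 22, 1), (13, v, 20, 16, 22, 10), (13, v, 24, 3, 22, 1), (13, v, 24, 3, 22, 10), (13, v, 37, 23, 22, 1), (13, v, 37, 23, 22, 10), (13, v, 38, 16, 22, 1), (13, v, 38, 16, 22, 10), (13, v, 38, 25, 22, 1), (13, v, 38, 25, 22, 10), (13, v, 5, 12, 22, 1), (13, v, 5, 12, 22, 10), (29, n, 12, 15, 30, 10), (29, n, 12, 15, 8, 34), (29, n, 17, 27, 30, 10), (29, n, 17, 27, 8, 34), (29, n, 22, 30, 30, 10), (29, n, 22, 30, 8, 34), (29, n, 28, 10, 30, 10), (29, n, 28, 10, 8, 34), (29, r, 12, 15, 30, 10), (29, r, 12, 15, 8, 34), (29, r, 17, 27, 30, 10), (29, r, 17, 27, 8, 34), (29, r, 22, 30, 30, 10), (29, r, 22, 30, 8, 34), (29, r, 28, 10, 30, 10), (29, r, 28, 10, 8, 34), (29, z, 12, 15, 30, 10), (29, z, 12, 15, 8, 34), (29, z, 17, 27, 30, 10), (29, z, 17, 27, 8, 34), (29, z, 22, 30, 30, 10), (29, z, 22, 30, 8, 34), (29, z, 28, 10, 30, 10), (29, z, 28, 10, 8, 34)}
π_{E, A, C, B, G} gives {(10, 28, n, 10, 29), (10, 28, n, 34, 29), (10, 28, r, 10, 29), (10, 28, r, 34, 29), (10, 28, z, 10, 29), (10, 28, z, 34, 29), (12, 5, v, 1, 13), (12, 5, v, 10, 13), (15, 12, n, 10, 29), (15, 12, n, 34, 29), (15, 12, r, 10, 29), (15, 12, r, 34, 29), (15, 12, z, 10, 29), (15, 12, z, 34, 29), (16, 20, v, 1, 13), (16, 20, v, 10, 13), (16, 38, v, 1, 13), (16, 38, v, 10, 13), (19, 2, v, 1, 13), (19, 2, v, 10, 13), (23, 37, v, 1, 13), (23, 37, v, 10, 13), (25, 38, v, 1, 13), (25, 38, v, 10, 13), (27, 17, n, 10, 29), (27, 17, n, 34, 29), (27, 17, r, 10, 29), (27, 17, r, 34, 29), (27, 17, z, 10, 29), (27, 17, z, 34, 29), (3, 24, v, 1, 13), (3, 24, v, 10, 13), (30, 22, n, 10, 29), (30, 22, n, 34, 29), (30, 22, r, 10, 29), (30, 22, r, 34, 29), (30, 22, z, 10, 29), (30, 22, z, 34, 29)}.
Apply σ_{A != 17 and B != 10}; surviving tuples: {(10, 28, n, 34, 29), (10, 28, r, 34, 29), (10, 28, z, 34, 29), (12, 5, v, 1, 13), (15, 12, n, 34, 29), (15, 12, r, 34, 29), (15, 12, z, 34, 29), (16, 20, v, 1, 13), (16, 38, v, 1, 13), (19, 2, v, 1, 13), (23, 37, v, 1, 13), (25, 38, v, 1, 13), (3, 24, v, 1, 13), (30, 22, n, 34, 29), (30, 22, r, 34, 29), (30, 22, z, 34, 29)}
π_{A, B} gives {(12, 34), (2, 1), (20, 1), (22, 34), (24, 1), (28, 34), (37, 1), (38, 1), (5, 1)} (7 duplicate(s) eliminated).

{(12, 34), (2, 1), (20, 1), (22, 34), (24, 1), (28, 34), (37, 1), (38, 1), (5, 1)}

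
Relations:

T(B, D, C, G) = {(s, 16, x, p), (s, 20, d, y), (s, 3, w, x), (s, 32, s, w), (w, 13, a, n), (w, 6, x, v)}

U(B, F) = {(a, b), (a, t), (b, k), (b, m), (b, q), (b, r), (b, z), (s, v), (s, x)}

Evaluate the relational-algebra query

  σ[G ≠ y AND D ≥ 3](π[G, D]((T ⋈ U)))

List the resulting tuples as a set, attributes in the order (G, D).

Natural join on B: {(s, 16, x, p, v), (s, 16, x, p, x), (s, 20, d, y, v), (s, 20, d, y, x), (s, 3, w, x, v), (s, 3, w, x, x), (s, 32, s, w, v), (s, 32, s, w, x)}
π[G, D]: project onto (G, D) (4 duplicate(s) eliminated) → {(p, 16), (w, 32), (x, 3), (y, 20)}
Selection G ≠ y AND D ≥ 3: {(p, 16), (w, 32), (x, 3)}

{(p, 16), (w, 32), (x, 3)}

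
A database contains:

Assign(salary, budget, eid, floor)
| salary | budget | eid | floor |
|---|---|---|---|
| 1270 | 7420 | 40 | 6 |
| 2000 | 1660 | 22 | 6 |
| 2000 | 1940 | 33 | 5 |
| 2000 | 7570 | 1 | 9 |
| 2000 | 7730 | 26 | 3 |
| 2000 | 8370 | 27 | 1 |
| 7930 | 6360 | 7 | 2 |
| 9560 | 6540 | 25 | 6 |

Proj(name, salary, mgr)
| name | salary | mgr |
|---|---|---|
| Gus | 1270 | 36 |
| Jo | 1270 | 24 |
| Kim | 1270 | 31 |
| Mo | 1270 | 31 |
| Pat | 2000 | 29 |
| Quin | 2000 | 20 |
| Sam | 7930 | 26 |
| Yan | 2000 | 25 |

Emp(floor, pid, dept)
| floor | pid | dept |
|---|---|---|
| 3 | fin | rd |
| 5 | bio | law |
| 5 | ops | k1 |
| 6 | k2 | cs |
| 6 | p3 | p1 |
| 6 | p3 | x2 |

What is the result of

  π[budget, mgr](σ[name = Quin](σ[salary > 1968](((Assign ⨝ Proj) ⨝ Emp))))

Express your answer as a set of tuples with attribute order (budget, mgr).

{(1660, 20), (1940, 20), (7730, 20)}

Joining Assign and Proj on salary yields {(1270, 7420, 40, 6, Gus, 36), (1270, 7420, 40, 6, Jo, 24), (1270, 7420, 40, 6, Kim, 31), (1270, 7420, 40, 6, Mo, 31), (2000, 1660, 22, 6, Pat, 29), (2000, 1660, 22, 6, Quin, 20), (2000, 1660, 22, 6, Yan, 25), (2000, 1940, 33, 5, Pat, 29), (2000, 1940, 33, 5, Quin, 20), (2000, 1940, 33, 5, Yan, 25), (2000, 7570, 1, 9, Pat, 29), (2000, 7570, 1, 9, Quin, 20), (2000, 7570, 1, 9, Yan, 25), (2000, 7730, 26, 3, Pat, 29), (2000, 7730, 26, 3, Quin, 20), (2000, 7730, 26, 3, Yan, 25), (2000, 8370, 27, 1, Pat, 29), (2000, 8370, 27, 1, Quin, 20), (2000, 8370, 27, 1, Yan, 25), (7930, 6360, 7, 2, Sam, 26)}.
Joining (Assign ⨝ Proj) and Emp on floor yields {(1270, 7420, 40, 6, Gus, 36, k2, cs), (1270, 7420, 40, 6, Gus, 36, p3, p1), (1270, 7420, 40, 6, Gus, 36, p3, x2), (1270, 7420, 40, 6, Jo, 24, k2, cs), (1270, 7420, 40, 6, Jo, 24, p3, p1), (1270, 7420, 40, 6, Jo, 24, p3, x2), (1270, 7420, 40, 6, Kim, 31, k2, cs), (1270, 7420, 40, 6, Kim, 31, p3, p1), (1270, 7420, 40, 6, Kim, 31, p3, x2), (1270, 7420, 40, 6, Mo, 31, k2, cs), (1270, 7420, 40, 6, Mo, 31, p3, p1), (1270, 7420, 40, 6, Mo, 31, p3, x2), (2000, 1660, 22, 6, Pat, 29, k2, cs), (2000, 1660, 22, 6, Pat, 29, p3, p1), (2000, 1660, 22, 6, Pat, 29, p3, x2), (2000, 1660, 22, 6, Quin, 20, k2, cs), (2000, 1660, 22, 6, Quin, 20, p3, p1), (2000, 1660, 22, 6, Quin, 20, p3, x2), (2000, 1660, 22, 6, Yan, 25, k2, cs), (2000, 1660, 22, 6, Yan, 25, p3, p1), (2000, 1660, 22, 6, Yan, 25, p3, x2), (2000, 1940, 33, 5, Pat, 29, bio, law), (2000, 1940, 33, 5, Pat, 29, ops, k1), (2000, 1940, 33, 5, Quin, 20, bio, law), (2000, 1940, 33, 5, Quin, 20, ops, k1), (2000, 1940, 33, 5, Yan, 25, bio, law), (2000, 1940, 33, 5, Yan, 25, ops, k1), (2000, 7730, 26, 3, Pat, 29, fin, rd), (2000, 7730, 26, 3, Quin, 20, fin, rd), (2000, 7730, 26, 3, Yan, 25, fin, rd)}.
Selection salary > 1968: {(2000, 1660, 22, 6, Pat, 29, k2, cs), (2000, 1660, 22, 6, Pat, 29, p3, p1), (2000, 1660, 22, 6, Pat, 29, p3, x2), (2000, 1660, 22, 6, Quin, 20, k2, cs), (2000, 1660, 22, 6, Quin, 20, p3, p1), (2000, 1660, 22, 6, Quin, 20, p3, x2), (2000, 1660, 22, 6, Yan, 25, k2, cs), (2000, 1660, 22, 6, Yan, 25, p3, p1), (2000, 1660, 22, 6, Yan, 25, p3, x2), (2000, 1940, 33, 5, Pat, 29, bio, law), (2000, 1940, 33, 5, Pat, 29, ops, k1), (2000, 1940, 33, 5, Quin, 20, bio, law), (2000, 1940, 33, 5, Quin, 20, ops, k1), (2000, 1940, 33, 5, Yan, 25, bio, law), (2000, 1940, 33, 5, Yan, 25, ops, k1), (2000, 7730, 26, 3, Pat, 29, fin, rd), (2000, 7730, 26, 3, Quin, 20, fin, rd), (2000, 7730, 26, 3, Yan, 25, fin, rd)}
Selection name = Quin: {(2000, 1660, 22, 6, Quin, 20, k2, cs), (2000, 1660, 22, 6, Quin, 20, p3, p1), (2000, 1660, 22, 6, Quin, 20, p3, x2), (2000, 1940, 33, 5, Quin, 20, bio, law), (2000, 1940, 33, 5, Quin, 20, ops, k1), (2000, 7730, 26, 3, Quin, 20, fin, rd)}
π[budget, mgr]: project onto (budget, mgr) (3 duplicate(s) eliminated) → {(1660, 20), (1940, 20), (7730, 20)}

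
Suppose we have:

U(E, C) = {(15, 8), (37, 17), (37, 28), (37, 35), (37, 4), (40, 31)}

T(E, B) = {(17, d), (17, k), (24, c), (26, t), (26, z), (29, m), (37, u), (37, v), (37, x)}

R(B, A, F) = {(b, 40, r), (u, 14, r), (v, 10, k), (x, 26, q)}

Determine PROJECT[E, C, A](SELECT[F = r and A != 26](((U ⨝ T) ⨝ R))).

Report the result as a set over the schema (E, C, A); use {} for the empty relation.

{(37, 17, 14), (37, 28, 14), (37, 35, 14), (37, 4, 14)}

Natural join on E: {(37, 17, u), (37, 17, v), (37, 17, x), (37, 28, u), (37, 28, v), (37, 28, x), (37, 35, u), (37, 35, v), (37, 35, x), (37, 4, u), (37, 4, v), (37, 4, x)}
Natural join on B: {(37, 17, u, 14, r), (37, 17, v, 10, k), (37, 17, x, 26, q), (37, 28, u, 14, r), (37, 28, v, 10, k), (37, 28, x, 26, q), (37, 35, u, 14, r), (37, 35, v, 10, k), (37, 35, x, 26, q), (37, 4, u, 14, r), (37, 4, v, 10, k), (37, 4, x, 26, q)}
σ[F = r and A != 26]: keep tuples satisfying F = r and A != 26 → {(37, 17, u, 14, r), (37, 28, u, 14, r), (37, 35, u, 14, r), (37, 4, u, 14, r)}
π_{E, C, A} gives {(37, 17, 14), (37, 28, 14), (37, 35, 14), (37, 4, 14)}.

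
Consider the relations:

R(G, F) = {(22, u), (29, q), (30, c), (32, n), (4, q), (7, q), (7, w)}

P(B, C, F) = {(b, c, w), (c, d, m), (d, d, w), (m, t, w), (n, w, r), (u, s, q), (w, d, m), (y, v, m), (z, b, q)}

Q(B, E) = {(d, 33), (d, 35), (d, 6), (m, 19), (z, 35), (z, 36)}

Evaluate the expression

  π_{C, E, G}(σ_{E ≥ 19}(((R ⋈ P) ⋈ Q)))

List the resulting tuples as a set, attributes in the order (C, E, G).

Natural join on F: {(29, q, u, s), (29, q, z, b), (4, q, u, s), (4, q, z, b), (7, q, u, s), (7, q, z, b), (7, w, b, c), (7, w, d, d), (7, w, m, t)}
Natural join on B: {(29, q, z, b, 35), (29, q, z, b, 36), (4, q, z, b, 35), (4, q, z, b, 36), (7, q, z, b, 35), (7, q, z, b, 36), (7, w, d, d, 33), (7, w, d, d, 35), (7, w, d, d, 6), (7, w, m, t, 19)}
σ[E ≥ 19]: keep tuples satisfying E ≥ 19 → {(29, q, z, b, 35), (29, q, z, b, 36), (4, q, z, b, 35), (4, q, z, b, 36), (7, q, z, b, 35), (7, q, z, b, 36), (7, w, d, d, 33), (7, w, d, d, 35), (7, w, m, t, 19)}
π_{C, E, G} gives {(b, 35, 29), (b, 35, 4), (b, 35, 7), (b, 36, 29), (b, 36, 4), (b, 36, 7), (d, 33, 7), (d, 35, 7), (t, 19, 7)}.

{(b, 35, 29), (b, 35, 4), (b, 35, 7), (b, 36, 29), (b, 36, 4), (b, 36, 7), (d, 33, 7), (d, 35, 7), (t, 19, 7)}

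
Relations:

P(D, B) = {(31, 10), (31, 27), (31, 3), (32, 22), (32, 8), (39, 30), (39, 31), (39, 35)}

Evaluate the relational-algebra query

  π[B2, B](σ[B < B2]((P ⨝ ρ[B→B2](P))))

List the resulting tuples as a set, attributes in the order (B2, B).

ρ[B→B2]: schema becomes (D, B2); tuples unchanged.
Natural join on D: {(31, 10, 10), (31, 10, 27), (31, 10, 3), (31, 27, 10), (31, 27, 27), (31, 27, 3), (31, 3, 10), (31, 3, 27), (31, 3, 3), (32, 22, 22), (32, 22, 8), (32, 8, 22), (32, 8, 8), (39, 30, 30), (39, 30, 31), (39, 30, 35), (39, 31, 30), (39, 31, 31), (39, 31, 35), (39, 35, 30), (39, 35, 31), (39, 35, 35)}
Filtering on B < B2 leaves {(31, 10, 27), (31, 3, 10), (31, 3, 27), (32, 8, 22), (39, 30, 31), (39, 30, 35), (39, 31, 35)}.
π[B2, B]: project onto (B2, B) → {(10, 3), (22, 8), (27, 10), (27, 3), (31, 30), (35, 30), (35, 31)}

{(10, 3), (22, 8), (27, 10), (27, 3), (31, 30), (35, 30), (35, 31)}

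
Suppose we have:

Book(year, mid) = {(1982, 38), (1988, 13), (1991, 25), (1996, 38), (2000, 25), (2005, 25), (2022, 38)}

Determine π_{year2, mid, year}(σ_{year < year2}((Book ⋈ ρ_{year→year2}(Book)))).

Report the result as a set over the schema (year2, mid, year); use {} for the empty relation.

{(1996, 38, 1982), (2000, 25, 1991), (2005, 25, 1991), (2005, 25, 2000), (2022, 38, 1982), (2022, 38, 1996)}

ρ[year→year2]: schema becomes (year2, mid); tuples unchanged.
Joining Book and ρ_{year→year2}(Book) on mid yields {(1982, 38, 1982), (1982, 38, 1996), (1982, 38, 2022), (1988, 13, 1988), (1991, 25, 1991), (1991, 25, 2000), (1991, 25, 2005), (1996, 38, 1982), (1996, 38, 1996), (1996, 38, 2022), (2000, 25, 1991), (2000, 25, 2000), (2000, 25, 2005), (2005, 25, 1991), (2005, 25, 2000), (2005, 25, 2005), (2022, 38, 1982), (2022, 38, 1996), (2022, 38, 2022)}.
Filtering on year < year2 leaves {(1982, 38, 1996), (1982, 38, 2022), (1991, 25, 2000), (1991, 25, 2005), (1996, 38, 2022), (2000, 25, 2005)}.
Keep only column(s) year2, mid, year: {(1996, 38, 1982), (2000, 25, 1991), (2005, 25, 1991), (2005, 25, 2000), (2022, 38, 1982), (2022, 38, 1996)}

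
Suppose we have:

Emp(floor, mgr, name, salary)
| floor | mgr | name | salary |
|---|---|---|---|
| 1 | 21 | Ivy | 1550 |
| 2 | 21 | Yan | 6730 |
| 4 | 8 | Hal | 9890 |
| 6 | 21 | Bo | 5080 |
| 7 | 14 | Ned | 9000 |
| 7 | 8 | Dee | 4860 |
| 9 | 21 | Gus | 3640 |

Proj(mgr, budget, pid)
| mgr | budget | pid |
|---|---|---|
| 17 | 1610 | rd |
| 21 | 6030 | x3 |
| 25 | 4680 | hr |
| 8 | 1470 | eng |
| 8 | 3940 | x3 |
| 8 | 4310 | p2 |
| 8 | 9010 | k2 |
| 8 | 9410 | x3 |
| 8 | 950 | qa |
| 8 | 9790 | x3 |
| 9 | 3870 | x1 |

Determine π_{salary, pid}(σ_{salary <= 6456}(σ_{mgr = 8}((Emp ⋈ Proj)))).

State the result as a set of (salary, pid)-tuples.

{(4860, eng), (4860, k2), (4860, p2), (4860, qa), (4860, x3)}

Natural join on mgr: {(1, 21, Ivy, 1550, 6030, x3), (2, 21, Yan, 6730, 6030, x3), (4, 8, Hal, 9890, 1470, eng), (4, 8, Hal, 9890, 3940, x3), (4, 8, Hal, 9890, 4310, p2), (4, 8, Hal, 9890, 9010, k2), (4, 8, Hal, 9890, 9410, x3), (4, 8, Hal, 9890, 950, qa), (4, 8, Hal, 9890, 9790, x3), (6, 21, Bo, 5080, 6030, x3), (7, 8, Dee, 4860, 1470, eng), (7, 8, Dee, 4860, 3940, x3), (7, 8, Dee, 4860, 4310, p2), (7, 8, Dee, 4860, 9010, k2), (7, 8, Dee, 4860, 9410, x3), (7, 8, Dee, 4860, 950, qa), (7, 8, Dee, 4860, 9790, x3), (9, 21, Gus, 3640, 6030, x3)}
Filtering on mgr = 8 leaves {(4, 8, Hal, 9890, 1470, eng), (4, 8, Hal, 9890, 3940, x3), (4, 8, Hal, 9890, 4310, p2), (4, 8, Hal, 9890, 9010, k2), (4, 8, Hal, 9890, 9410, x3), (4, 8, Hal, 9890, 950, qa), (4, 8, Hal, 9890, 9790, x3), (7, 8, Dee, 4860, 1470, eng), (7, 8, Dee, 4860, 3940, x3), (7, 8, Dee, 4860, 4310, p2), (7, 8, Dee, 4860, 9010, k2), (7, 8, Dee, 4860, 9410, x3), (7, 8, Dee, 4860, 950, qa), (7, 8, Dee, 4860, 9790, x3)}.
Filtering on salary <= 6456 leaves {(7, 8, Dee, 4860, 1470, eng), (7, 8, Dee, 4860, 3940, x3), (7, 8, Dee, 4860, 4310, p2), (7, 8, Dee, 4860, 9010, k2), (7, 8, Dee, 4860, 9410, x3), (7, 8, Dee, 4860, 950, qa), (7, 8, Dee, 4860, 9790, x3)}.
Keep only column(s) salary, pid (2 duplicate(s) eliminated): {(4860, eng), (4860, k2), (4860, p2), (4860, qa), (4860, x3)}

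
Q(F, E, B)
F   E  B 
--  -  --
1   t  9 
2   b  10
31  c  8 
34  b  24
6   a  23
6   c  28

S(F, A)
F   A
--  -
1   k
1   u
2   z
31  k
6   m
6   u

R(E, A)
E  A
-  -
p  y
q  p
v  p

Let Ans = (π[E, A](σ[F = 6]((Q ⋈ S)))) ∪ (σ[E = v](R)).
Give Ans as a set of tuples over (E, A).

{(a, m), (a, u), (c, m), (c, u), (v, p)}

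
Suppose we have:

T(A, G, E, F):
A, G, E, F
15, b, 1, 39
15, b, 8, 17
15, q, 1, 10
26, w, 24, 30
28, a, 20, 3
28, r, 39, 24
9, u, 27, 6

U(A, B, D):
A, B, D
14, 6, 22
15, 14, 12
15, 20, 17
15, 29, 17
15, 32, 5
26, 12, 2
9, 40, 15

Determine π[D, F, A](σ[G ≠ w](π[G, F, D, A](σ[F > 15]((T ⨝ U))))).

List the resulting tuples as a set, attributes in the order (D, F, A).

{(12, 17, 15), (12, 39, 15), (17, 17, 15), (17, 39, 15), (5, 17, 15), (5, 39, 15)}

Joining T and U on A yields {(15, b, 1, 39, 14, 12), (15, b, 1, 39, 20, 17), (15, b, 1, 39, 29, 17), (15, b, 1, 39, 32, 5), (15, b, 8, 17, 14, 12), (15, b, 8, 17, 20, 17), (15, b, 8, 17, 29, 17), (15, b, 8, 17, 32, 5), (15, q, 1, 10, 14, 12), (15, q, 1, 10, 20, 17), (15, q, 1, 10, 29, 17), (15, q, 1, 10, 32, 5), (26, w, 24, 30, 12, 2), (9, u, 27, 6, 40, 15)}.
Selection F > 15: {(15, b, 1, 39, 14, 12), (15, b, 1, 39, 20, 17), (15, b, 1, 39, 29, 17), (15, b, 1, 39, 32, 5), (15, b, 8, 17, 14, 12), (15, b, 8, 17, 20, 17), (15, b, 8, 17, 29, 17), (15, b, 8, 17, 32, 5), (26, w, 24, 30, 12, 2)}
Keep only column(s) G, F, D, A (2 duplicate(s) eliminated): {(b, 17, 12, 15), (b, 17, 17, 15), (b, 17, 5, 15), (b, 39, 12, 15), (b, 39, 17, 15), (b, 39, 5, 15), (w, 30, 2, 26)}
Selection G ≠ w: {(b, 17, 12, 15), (b, 17, 17, 15), (b, 17, 5, 15), (b, 39, 12, 15), (b, 39, 17, 15), (b, 39, 5, 15)}
Keep only column(s) D, F, A: {(12, 17, 15), (12, 39, 15), (17, 17, 15), (17, 39, 15), (5, 17, 15), (5, 39, 15)}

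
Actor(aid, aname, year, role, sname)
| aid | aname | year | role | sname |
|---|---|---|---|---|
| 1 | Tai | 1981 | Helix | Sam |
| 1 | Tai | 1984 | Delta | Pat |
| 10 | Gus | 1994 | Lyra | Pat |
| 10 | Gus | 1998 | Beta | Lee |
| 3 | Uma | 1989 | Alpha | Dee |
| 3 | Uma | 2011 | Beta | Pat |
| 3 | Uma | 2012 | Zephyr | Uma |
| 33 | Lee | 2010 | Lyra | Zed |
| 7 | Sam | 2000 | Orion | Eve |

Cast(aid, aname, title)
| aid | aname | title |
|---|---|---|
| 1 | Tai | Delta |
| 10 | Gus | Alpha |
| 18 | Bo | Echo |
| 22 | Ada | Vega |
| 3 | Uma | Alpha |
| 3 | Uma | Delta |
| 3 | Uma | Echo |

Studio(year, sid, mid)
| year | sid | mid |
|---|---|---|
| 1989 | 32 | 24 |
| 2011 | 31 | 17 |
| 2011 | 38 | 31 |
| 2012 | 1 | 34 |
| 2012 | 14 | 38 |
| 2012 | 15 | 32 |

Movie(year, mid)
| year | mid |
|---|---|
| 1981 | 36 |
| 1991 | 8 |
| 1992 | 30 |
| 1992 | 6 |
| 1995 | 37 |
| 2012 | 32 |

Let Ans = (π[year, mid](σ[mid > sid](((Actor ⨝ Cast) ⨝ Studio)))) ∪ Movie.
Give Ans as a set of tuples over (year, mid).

Natural join on aid, aname: {(1, Tai, 1981, Helix, Sam, Delta), (1, Tai, 1984, Delta, Pat, Delta), (10, Gus, 1994, Lyra, Pat, Alpha), (10, Gus, 1998, Beta, Lee, Alpha), (3, Uma, 1989, Alpha, Dee, Alpha), (3, Uma, 1989, Alpha, Dee, Delta), (3, Uma, 1989, Alpha, Dee, Echo), (3, Uma, 2011, Beta, Pat, Alpha), (3, Uma, 2011, Beta, Pat, Delta), (3, Uma, 2011, Beta, Pat, Echo), (3, Uma, 2012, Zephyr, Uma, Alpha), (3, Uma, 2012, Zephyr, Uma, Delta), (3, Uma, 2012, Zephyr, Uma, Echo)}
Natural join on year: {(3, Uma, 1989, Alpha, Dee, Alpha, 32, 24), (3, Uma, 1989, Alpha, Dee, Delta, 32, 24), (3, Uma, 1989, Alpha, Dee, Echo, 32, 24), (3, Uma, 2011, Beta, Pat, Alpha, 31, 17), (3, Uma, 2011, Beta, Pat, Alpha, 38, 31), (3, Uma, 2011, Beta, Pat, Delta, 31, 17), (3, Uma, 2011, Beta, Pat, Delta, 38, 31), (3, Uma, 2011, Beta, Pat, Echo, 31, 17), (3, Uma, 2011, Beta, Pat, Echo, 38, 31), (3, Uma, 2012, Zephyr, Uma, Alpha, 1, 34), (3, Uma, 2012, Zephyr, Uma, Alpha, 14, 38), (3, Uma, 2012, Zephyr, Uma, Alpha, 15, 32), (3, Uma, 2012, Zephyr, Uma, Delta, 1, 34), (3, Uma, 2012, Zephyr, Uma, Delta, 14, 38), (3, Uma, 2012, Zephyr, Uma, Delta, 15, 32), (3, Uma, 2012, Zephyr, Uma, Echo, 1, 34), (3, Uma, 2012, Zephyr, Uma, Echo, 14, 38), (3, Uma, 2012, Zephyr, Uma, Echo, 15, 32)}
Apply σ_{mid > sid}; surviving tuples: {(3, Uma, 2012, Zephyr, Uma, Alpha, 1, 34), (3, Uma, 2012, Zephyr, Uma, Alpha, 14, 38), (3, Uma, 2012, Zephyr, Uma, Alpha, 15, 32), (3, Uma, 2012, Zephyr, Uma, Delta, 1, 34), (3, Uma, 2012, Zephyr, Uma, Delta, 14, 38), (3, Uma, 2012, Zephyr, Uma, Delta, 15, 32), (3, Uma, 2012, Zephyr, Uma, Echo, 1, 34), (3, Uma, 2012, Zephyr, Uma, Echo, 14, 38), (3, Uma, 2012, Zephyr, Uma, Echo, 15, 32)}
Projecting to year, mid (6 duplicate(s) eliminated): {(2012, 32), (2012, 34), (2012, 38)}
Set union of the two operands is {(1981, 36), (1991, 8), (1992, 30), (1992, 6), (1995, 37), (2012, 32), (2012, 34), (2012, 38)}.

{(1981, 36), (1991, 8), (1992, 30), (1992, 6), (1995, 37), (2012, 32), (2012, 34), (2012, 38)}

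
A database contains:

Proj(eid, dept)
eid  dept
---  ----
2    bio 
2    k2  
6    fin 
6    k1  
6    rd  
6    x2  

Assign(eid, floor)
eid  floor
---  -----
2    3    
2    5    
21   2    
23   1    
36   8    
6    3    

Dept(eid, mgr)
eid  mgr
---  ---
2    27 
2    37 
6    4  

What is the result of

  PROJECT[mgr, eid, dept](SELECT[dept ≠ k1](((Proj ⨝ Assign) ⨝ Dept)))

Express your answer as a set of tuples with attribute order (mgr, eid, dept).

{(27, 2, bio), (27, 2, k2), (37, 2, bio), (37, 2, k2), (4, 6, fin), (4, 6, rd), (4, 6, x2)}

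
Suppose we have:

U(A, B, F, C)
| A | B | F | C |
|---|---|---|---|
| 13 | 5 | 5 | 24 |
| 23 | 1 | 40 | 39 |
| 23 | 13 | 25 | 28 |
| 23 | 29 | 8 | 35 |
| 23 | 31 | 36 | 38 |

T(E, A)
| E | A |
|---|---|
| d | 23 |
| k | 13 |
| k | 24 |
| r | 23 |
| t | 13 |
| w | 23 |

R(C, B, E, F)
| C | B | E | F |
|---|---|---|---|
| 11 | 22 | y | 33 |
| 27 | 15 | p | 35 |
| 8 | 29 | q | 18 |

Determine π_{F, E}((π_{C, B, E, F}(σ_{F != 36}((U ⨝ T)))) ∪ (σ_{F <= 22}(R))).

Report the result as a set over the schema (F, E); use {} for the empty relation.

Natural join on A: {(13, 5, 5, 24, k), (13, 5, 5, 24, t), (23, 1, 40, 39, d), (23, 1, 40, 39, r), (23, 1, 40, 39, w), (23, 13, 25, 28, d), (23, 13, 25, 28, r), (23, 13, 25, 28, w), (23, 29, 8, 35, d), (23, 29, 8, 35, r), (23, 29, 8, 35, w), (23, 31, 36, 38, d), (23, 31, 36, 38, r), (23, 31, 36, 38, w)}
Filtering on F != 36 leaves {(13, 5, 5, 24, k), (13, 5, 5, 24, t), (23, 1, 40, 39, d), (23, 1, 40, 39, r), (23, 1, 40, 39, w), (23, 13, 25, 28, d), (23, 13, 25, 28, r), (23, 13, 25, 28, w), (23, 29, 8, 35, d), (23, 29, 8, 35, r), (23, 29, 8, 35, w)}.
Projecting to C, B, E, F: {(24, 5, k, 5), (24, 5, t, 5), (28, 13, d, 25), (28, 13, r, 25), (28, 13, w, 25), (35, 29, d, 8), (35, 29, r, 8), (35, 29, w, 8), (39, 1, d, 40), (39, 1, r, 40), (39, 1, w, 40)}
Filtering on F <= 22 leaves {(8, 29, q, 18)}.
Taking the union: {(24, 5, k, 5), (24, 5, t, 5), (28, 13, d, 25), (28, 13, r, 25), (28, 13, w, 25), (35, 29, d, 8), (35, 29, r, 8), (35, 29, w, 8), (39, 1, d, 40), (39, 1, r, 40), (39, 1, w, 40), (8, 29, q, 18)}
Projecting to F, E: {(18, q), (25, d), (25, r), (25, w), (40, d), (40, r), (40, w), (5, k), (5, t), (8, d), (8, r), (8, w)}

{(18, q), (25, d), (25, r), (25, w), (40, d), (40, r), (40, w), (5, k), (5, t), (8, d), (8, r), (8, w)}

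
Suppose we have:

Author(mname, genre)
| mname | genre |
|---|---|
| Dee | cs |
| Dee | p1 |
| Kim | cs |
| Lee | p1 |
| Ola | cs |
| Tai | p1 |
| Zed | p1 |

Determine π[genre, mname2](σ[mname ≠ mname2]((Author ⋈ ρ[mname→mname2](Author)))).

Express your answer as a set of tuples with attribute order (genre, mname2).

{(cs, Dee), (cs, Kim), (cs, Ola), (p1, Dee), (p1, Lee), (p1, Tai), (p1, Zed)}

ρ[mname→mname2]: schema becomes (mname2, genre); tuples unchanged.
Author ⋈ ρ[mname→mname2](Author) (natural join on genre): {(Dee, cs, Dee), (Dee, cs, Kim), (Dee, cs, Ola), (Dee, p1, Dee), (Dee, p1, Lee), (Dee, p1, Tai), (Dee, p1, Zed), (Kim, cs, Dee), (Kim, cs, Kim), (Kim, cs, Ola), (Lee, p1, Dee), (Lee, p1, Lee), (Lee, p1, Tai), (Lee, p1, Zed), (Ola, cs, Dee), (Ola, cs, Kim), (Ola, cs, Ola), (Tai, p1, Dee), (Tai, p1, Lee), (Tai, p1, Tai), (Tai, p1, Zed), (Zed, p1, Dee), (Zed, p1, Lee), (Zed, p1, Tai), (Zed, p1, Zed)}
Filtering on mname ≠ mname2 leaves {(Dee, cs, Kim), (Dee, cs, Ola), (Dee, p1, Lee), (Dee, p1, Tai), (Dee, p1, Zed), (Kim, cs, Dee), (Kim, cs, Ola), (Lee, p1, Dee), (Lee, p1, Tai), (Lee, p1, Zed), (Ola, cs, Dee), (Ola, cs, Kim), (Tai, p1, Dee), (Tai, p1, Lee), (Tai, p1, Zed), (Zed, p1, Dee), (Zed, p1, Lee), (Zed, p1, Tai)}.
Keep only column(s) genre, mname2 (11 duplicate(s) eliminated): {(cs, Dee), (cs, Kim), (cs, Ola), (p1, Dee), (p1, Lee), (p1, Tai), (p1, Zed)}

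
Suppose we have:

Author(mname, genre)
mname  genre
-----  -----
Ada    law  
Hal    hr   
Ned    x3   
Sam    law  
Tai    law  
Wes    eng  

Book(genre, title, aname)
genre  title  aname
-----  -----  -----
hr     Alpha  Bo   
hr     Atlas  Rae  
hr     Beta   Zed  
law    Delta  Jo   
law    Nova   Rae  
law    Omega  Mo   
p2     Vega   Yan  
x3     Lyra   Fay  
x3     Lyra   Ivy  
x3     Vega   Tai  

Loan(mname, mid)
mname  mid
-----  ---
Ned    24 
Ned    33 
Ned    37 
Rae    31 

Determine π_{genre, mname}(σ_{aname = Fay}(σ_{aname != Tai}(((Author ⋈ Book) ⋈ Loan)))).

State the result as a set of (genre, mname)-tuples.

{(x3, Ned)}

Natural join on genre: {(Ada, law, Delta, Jo), (Ada, law, Nova, Rae), (Ada, law, Omega, Mo), (Hal, hr, Alpha, Bo), (Hal, hr, Atlas, Rae), (Hal, hr, Beta, Zed), (Ned, x3, Lyra, Fay), (Ned, x3, Lyra, Ivy), (Ned, x3, Vega, Tai), (Sam, law, Delta, Jo), (Sam, law, Nova, Rae), (Sam, law, Omega, Mo), (Tai, law, Delta, Jo), (Tai, law, Nova, Rae), (Tai, law, Omega, Mo)}
Natural join on mname: {(Ned, x3, Lyra, Fay, 24), (Ned, x3, Lyra, Fay, 33), (Ned, x3, Lyra, Fay, 37), (Ned, x3, Lyra, Ivy, 24), (Ned, x3, Lyra, Ivy, 33), (Ned, x3, Lyra, Ivy, 37), (Ned, x3, Vega, Tai, 24), (Ned, x3, Vega, Tai, 33), (Ned, x3, Vega, Tai, 37)}
Filtering on aname != Tai leaves {(Ned, x3, Lyra, Fay, 24), (Ned, x3, Lyra, Fay, 33), (Ned, x3, Lyra, Fay, 37), (Ned, x3, Lyra, Ivy, 24), (Ned, x3, Lyra, Ivy, 33), (Ned, x3, Lyra, Ivy, 37)}.
Filtering on aname = Fay leaves {(Ned, x3, Lyra, Fay, 24), (Ned, x3, Lyra, Fay, 33), (Ned, x3, Lyra, Fay, 37)}.
Keep only column(s) genre, mname (2 duplicate(s) eliminated): {(x3, Ned)}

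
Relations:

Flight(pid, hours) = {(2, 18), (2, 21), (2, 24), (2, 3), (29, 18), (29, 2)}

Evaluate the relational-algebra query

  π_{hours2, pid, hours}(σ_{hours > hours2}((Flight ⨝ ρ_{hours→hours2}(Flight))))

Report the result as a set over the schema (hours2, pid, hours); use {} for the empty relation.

ρ[hours→hours2]: schema becomes (pid, hours2); tuples unchanged.
Joining Flight and ρ_{hours→hours2}(Flight) on pid yields {(2, 18, 18), (2, 18, 21), (2, 18, 24), (2, 18, 3), (2, 21, 18), (2, 21, 21), (2, 21, 24), (2, 21, 3), (2, 24, 18), (2, 24, 21), (2, 24, 24), (2, 24, 3), (2, 3, 18), (2, 3, 21), (2, 3, 24), (2, 3, 3), (29, 18, 18), (29, 18, 2), (29, 2, 18), (29, 2, 2)}.
Selection hours > hours2: {(2, 18, 3), (2, 21, 18), (2, 21, 3), (2, 24, 18), (2, 24, 21), (2, 24, 3), (29, 18, 2)}
π_{hours2, pid, hours} gives {(18, 2, 21), (18, 2, 24), (2, 29, 18), (21, 2, 24), (3, 2, 18), (3, 2, 21), (3, 2, 24)}.

{(18, 2, 21), (18, 2, 24), (2, 29, 18), (21, 2, 24), (3, 2, 18), (3, 2, 21), (3, 2, 24)}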